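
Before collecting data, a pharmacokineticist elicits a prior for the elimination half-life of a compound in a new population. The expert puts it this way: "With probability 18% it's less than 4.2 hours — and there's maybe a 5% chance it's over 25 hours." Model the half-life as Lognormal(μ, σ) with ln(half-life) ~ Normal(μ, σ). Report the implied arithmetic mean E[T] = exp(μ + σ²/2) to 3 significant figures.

If T ~ Lognormal(μ,σ) then ln T ~ Normal(μ,σ), so the p-quantile of ln T is μ + z_p·σ.
ln(4.2) = 1.435 and ln(25) = 3.219; z_{0.18} = -0.9154, z_{0.95} = 1.645.
σ = (3.219 − 1.435)/(1.645 − (-0.9154)) = 0.697.
μ = 1.435 − (-0.9154)·0.697 = 2.073.
E[T] = exp(μ + σ²/2) = exp(2.073 + 0.2427) = 10.1 hours.

E[T] ≈ 10.1 hours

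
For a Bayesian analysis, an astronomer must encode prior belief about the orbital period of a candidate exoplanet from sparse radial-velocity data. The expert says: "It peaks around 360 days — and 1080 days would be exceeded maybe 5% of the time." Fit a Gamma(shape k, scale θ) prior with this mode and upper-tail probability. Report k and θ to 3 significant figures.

k ≈ 3.2, θ ≈ 164

Gamma(k,θ) with k>1 has mode (k−1)θ, so θ = 360/(k−1).
Need P(X < 1080) = 0.95 with θ tied to k this way. Start at k = 2, θ = 360: P(X<1080) ≈ 0.801.
Too low — raise k to concentrate. Iterating converges to k ≈ 3.2.
Then θ = 360/(3.2−1) ≈ 164.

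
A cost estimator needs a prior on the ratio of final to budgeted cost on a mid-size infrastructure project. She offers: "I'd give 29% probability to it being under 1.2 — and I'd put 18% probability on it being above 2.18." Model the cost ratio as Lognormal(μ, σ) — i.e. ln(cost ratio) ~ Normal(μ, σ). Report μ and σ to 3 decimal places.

If T ~ Lognormal(μ,σ) then ln T ~ Normal(μ,σ), so the p-quantile of ln T is μ + z_p·σ.
ln(1.2) = 0.1823 and ln(2.18) = 0.7793; z_{0.29} = -0.5534, z_{0.82} = 0.9154.
σ = (0.7793 − 0.1823)/(0.9154 − (-0.5534)) = 0.406.
μ = 0.1823 − (-0.5534)·0.406 = 0.407.

μ ≈ 0.407, σ ≈ 0.406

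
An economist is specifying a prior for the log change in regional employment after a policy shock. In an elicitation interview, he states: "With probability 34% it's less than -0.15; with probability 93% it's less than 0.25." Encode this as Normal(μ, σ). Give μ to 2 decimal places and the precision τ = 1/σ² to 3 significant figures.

μ = -0.06, τ = 22.3

The p-quantile of Normal(μ,σ) is μ + z_p·σ, with z_{0.34} = -0.4125 and z_{0.93} = 1.476.
Eliminate σ: μ = (z₂·x₁ − z₁·x₂)/(z₂ − z₁) = (1.476·-0.15 − (-0.4125)·0.25)/1.888 = -0.06.
Then σ = (x₂ − x₁)/(z₂ − z₁) = (0.25 − -0.15)/1.888 = 0.21.
Precision τ = 1/σ² = 1/0.2118² = 22.3.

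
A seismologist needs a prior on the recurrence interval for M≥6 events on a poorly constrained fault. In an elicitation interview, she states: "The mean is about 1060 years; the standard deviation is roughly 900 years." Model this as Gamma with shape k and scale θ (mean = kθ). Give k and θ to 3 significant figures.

k ≈ 1.39, θ ≈ 764

For Gamma(k, scale θ): mean = kθ, variance = kθ², so CV = 1/√k.
CV = SD/mean = 900/1060 = 0.8491, hence k = 1/CV² = 1.39.
Then θ = mean/k = 1060/1.39 = 764.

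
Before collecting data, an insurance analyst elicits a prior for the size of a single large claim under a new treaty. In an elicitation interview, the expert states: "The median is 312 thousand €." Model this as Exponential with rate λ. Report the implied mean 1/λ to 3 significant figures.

Exponential median = ln 2 / λ, so λ = ln 2 / 312.0 = 0.00222.
Mean = 1/λ = 450 thousand €.

mean ≈ 450 thousand €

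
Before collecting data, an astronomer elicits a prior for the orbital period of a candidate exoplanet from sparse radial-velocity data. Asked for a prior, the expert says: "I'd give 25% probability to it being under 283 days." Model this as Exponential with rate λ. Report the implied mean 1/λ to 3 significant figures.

mean ≈ 984 days

P(T < 283.0) = 1 − e^(−λ·283.0) = 0.25, so λ = −ln(1−0.25)/283.0 = −ln(0.75)/283.0 = 0.00102.
Mean = 1/λ = 984 days.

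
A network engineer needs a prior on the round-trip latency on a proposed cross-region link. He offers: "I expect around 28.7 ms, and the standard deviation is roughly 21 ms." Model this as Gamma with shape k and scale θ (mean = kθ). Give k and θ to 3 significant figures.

k ≈ 1.87, θ ≈ 15.4

For Gamma(k, scale θ): mean = kθ, variance = kθ², so CV = 1/√k.
CV = SD/mean = 21/28.7 = 0.7317, hence k = 1/CV² = 1.87.
Then θ = mean/k = 28.7/1.87 = 15.4.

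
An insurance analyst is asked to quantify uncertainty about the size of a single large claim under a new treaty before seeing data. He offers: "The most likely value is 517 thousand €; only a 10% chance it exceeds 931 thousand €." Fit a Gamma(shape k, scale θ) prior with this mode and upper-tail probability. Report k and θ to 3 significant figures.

Gamma(k,θ) with k>1 has mode (k−1)θ, so θ = 517/(k−1).
Need P(X < 931) = 0.9 with θ tied to k this way. Start at k = 2, θ = 517: P(X<931) ≈ 0.537.
Too low — raise k to concentrate. Iterating converges to k ≈ 6.5.
Then θ = 517/(6.5−1) ≈ 93.9.

k ≈ 6.5, θ ≈ 93.9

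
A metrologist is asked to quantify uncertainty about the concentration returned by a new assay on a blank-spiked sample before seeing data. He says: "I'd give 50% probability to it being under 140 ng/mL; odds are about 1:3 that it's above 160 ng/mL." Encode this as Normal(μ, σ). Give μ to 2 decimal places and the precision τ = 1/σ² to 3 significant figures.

The p-quantile of Normal(μ,σ) is μ + z_p·σ, with z_{0.5} = 0 and z_{0.75} = 0.6745.
Eliminate σ: μ = (z₂·x₁ − z₁·x₂)/(z₂ − z₁) = (0.6745·140 − (0)·160)/0.6745 = 140.00.
Then σ = (x₂ − x₁)/(z₂ − z₁) = (160 − 140)/0.6745 = 29.65.
Precision τ = 1/σ² = 1/29.65² = 0.00114.

μ = 140.00, τ = 0.00114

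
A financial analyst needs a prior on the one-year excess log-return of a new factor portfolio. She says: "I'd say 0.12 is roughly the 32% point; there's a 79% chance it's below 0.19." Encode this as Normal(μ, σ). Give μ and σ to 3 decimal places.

The p-quantile of Normal(μ,σ) is μ + z_p·σ, with z_{0.32} = -0.4677 and z_{0.79} = 0.8064.
Eliminate σ: μ = (z₂·x₁ − z₁·x₂)/(z₂ − z₁) = (0.8064·0.12 − (-0.4677)·0.19)/1.274 = 0.146.
Then σ = (x₂ − x₁)/(z₂ − z₁) = (0.19 − 0.12)/1.274 = 0.055.

μ = 0.146, σ = 0.055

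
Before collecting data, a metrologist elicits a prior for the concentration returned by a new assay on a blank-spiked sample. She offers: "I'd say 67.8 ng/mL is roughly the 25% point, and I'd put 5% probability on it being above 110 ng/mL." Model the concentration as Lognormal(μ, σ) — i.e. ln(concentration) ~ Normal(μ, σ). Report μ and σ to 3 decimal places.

If T ~ Lognormal(μ,σ) then ln T ~ Normal(μ,σ), so the p-quantile of ln T is μ + z_p·σ.
ln(67.8) = 4.217 and ln(110) = 4.7; z_{0.25} = -0.6745, z_{0.95} = 1.645.
σ = (4.7 − 4.217)/(1.645 − (-0.6745)) = 0.209.
μ = 4.217 − (-0.6745)·0.209 = 4.357.

μ ≈ 4.357, σ ≈ 0.209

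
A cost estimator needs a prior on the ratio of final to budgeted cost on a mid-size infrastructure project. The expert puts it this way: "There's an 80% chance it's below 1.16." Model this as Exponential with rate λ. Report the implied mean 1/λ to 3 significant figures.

mean ≈ 0.721

P(T < 1.16) = 1 − e^(−λ·1.16) = 0.8, so λ = −ln(1−0.8)/1.16 = −ln(0.2)/1.16 = 1.39.
Mean = 1/λ = 0.721.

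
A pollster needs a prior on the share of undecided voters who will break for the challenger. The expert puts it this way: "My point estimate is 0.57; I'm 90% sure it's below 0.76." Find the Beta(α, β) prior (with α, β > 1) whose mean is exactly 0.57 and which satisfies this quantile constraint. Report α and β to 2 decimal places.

With mean 0.57 fixed, write α = 0.57s, β = 0.43s where s = α+β.
Need P(θ < 0.76) = 0.9 under Beta(0.57s, 0.43s). Normal approximation: (q−m)/√(m(1−m)/s) ≈ z_{0.9} = 1.28, so s ≈ 0.57·0.43·(1.28)²/(0.76−0.57)² = 11.2.
At s = 11.2: P(θ<0.76) ≈ 0.909. Adjusting to match 0.9 gives s ≈ 10.39.
So α = 0.57·10.39 ≈ 5.92, β = 0.43·10.39 ≈ 4.47.

α ≈ 5.92, β ≈ 4.47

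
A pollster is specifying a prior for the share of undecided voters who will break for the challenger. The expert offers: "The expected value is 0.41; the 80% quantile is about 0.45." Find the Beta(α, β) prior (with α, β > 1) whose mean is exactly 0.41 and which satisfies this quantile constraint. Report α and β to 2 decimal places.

With mean 0.41 fixed, write α = 0.41s, β = 0.59s where s = α+β.
Need P(θ < 0.45) = 0.8 under Beta(0.41s, 0.59s). Normal approximation: (q−m)/√(m(1−m)/s) ≈ z_{0.8} = 0.842, so s ≈ 0.41·0.59·(0.842)²/(0.45−0.41)² = 107.1.
At s = 107.1: P(θ<0.45) ≈ 0.801. Adjusting to match 0.8 gives s ≈ 106.32.
So α = 0.41·106.32 ≈ 43.59, β = 0.59·106.32 ≈ 62.73.

α ≈ 43.59, β ≈ 62.73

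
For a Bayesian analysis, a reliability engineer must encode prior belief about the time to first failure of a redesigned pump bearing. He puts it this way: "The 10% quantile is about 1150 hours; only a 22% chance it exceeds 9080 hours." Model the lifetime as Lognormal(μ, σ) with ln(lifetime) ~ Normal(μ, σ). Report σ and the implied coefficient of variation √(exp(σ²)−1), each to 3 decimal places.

σ ≈ 1.006, CV ≈ 1.324

If T ~ Lognormal(μ,σ) then ln T ~ Normal(μ,σ), so the p-quantile of ln T is μ + z_p·σ.
ln(1150) = 7.048 and ln(9080) = 9.114; z_{0.1} = -1.282, z_{0.78} = 0.7722.
σ = (9.114 − 7.048)/(0.7722 − (-1.282)) = 1.006.
μ = 7.048 − (-1.282)·1.006 = 8.337.
CV = √(exp(σ²)−1) = √(exp(1.0123)−1) = 1.324.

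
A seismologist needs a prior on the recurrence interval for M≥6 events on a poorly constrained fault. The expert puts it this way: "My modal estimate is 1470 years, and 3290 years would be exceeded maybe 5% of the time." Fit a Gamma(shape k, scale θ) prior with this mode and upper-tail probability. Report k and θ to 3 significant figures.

Gamma(k,θ) with k>1 has mode (k−1)θ, so θ = 1470/(k−1).
Need P(X < 3290) = 0.95 with θ tied to k this way. Start at k = 2, θ = 1470: P(X<3290) ≈ 0.655.
Too low — raise k to concentrate. Iterating converges to k ≈ 5.23.
Then θ = 1470/(5.23−1) ≈ 347.

k ≈ 5.23, θ ≈ 347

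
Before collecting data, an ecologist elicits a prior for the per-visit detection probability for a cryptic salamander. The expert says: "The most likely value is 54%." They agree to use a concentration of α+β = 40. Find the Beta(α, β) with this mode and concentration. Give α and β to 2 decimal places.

For α,β > 1 the Beta mode is (α−1)/(α+β−2). With α+β = 40, the mode is (α−1)/38.
Set (α−1)/38 = 0.54 → α = 1 + 0.54·38 = 21.52.
β = 40 − α = 18.48.

α = 21.52, β = 18.48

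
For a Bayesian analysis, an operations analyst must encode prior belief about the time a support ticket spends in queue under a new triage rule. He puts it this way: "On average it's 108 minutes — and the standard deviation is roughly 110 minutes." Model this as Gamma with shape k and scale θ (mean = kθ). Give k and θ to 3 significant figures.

k ≈ 0.964, θ ≈ 112

For Gamma(k, scale θ): mean = kθ, variance = kθ², so CV = 1/√k.
CV = SD/mean = 110/108 = 1.019, hence k = 1/CV² = 0.964.
Then θ = mean/k = 108/0.964 = 112.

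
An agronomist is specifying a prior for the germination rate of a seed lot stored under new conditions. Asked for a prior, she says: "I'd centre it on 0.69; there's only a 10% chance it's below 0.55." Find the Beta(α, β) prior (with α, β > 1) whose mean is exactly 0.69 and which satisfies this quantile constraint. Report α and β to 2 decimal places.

α ≈ 12.86, β ≈ 5.78

With mean 0.69 fixed, write α = 0.69s, β = 0.31s where s = α+β.
Need P(θ < 0.55) = 0.1 under Beta(0.69s, 0.31s). Normal approximation: (q−m)/√(m(1−m)/s) ≈ z_{0.1} = -1.28, so s ≈ 0.69·0.31·(-1.28)²/(0.55−0.69)² = 17.9.
At s = 17.9: P(θ<0.55) ≈ 0.104. Adjusting to match 0.1 gives s ≈ 18.64.
So α = 0.69·18.64 ≈ 12.86, β = 0.31·18.64 ≈ 5.78.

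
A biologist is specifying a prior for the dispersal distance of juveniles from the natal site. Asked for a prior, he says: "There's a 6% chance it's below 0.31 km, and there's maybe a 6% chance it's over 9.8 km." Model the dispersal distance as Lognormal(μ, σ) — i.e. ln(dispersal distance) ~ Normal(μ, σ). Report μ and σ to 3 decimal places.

If T ~ Lognormal(μ,σ) then ln T ~ Normal(μ,σ), so the p-quantile of ln T is μ + z_p·σ.
ln(0.31) = -1.171 and ln(9.8) = 2.282; z_{0.06} = -1.555, z_{0.94} = 1.555.
σ = (2.282 − -1.171)/(1.555 − (-1.555)) = 1.111.
μ = -1.171 − (-1.555)·1.111 = 0.556.

μ ≈ 0.556, σ ≈ 1.111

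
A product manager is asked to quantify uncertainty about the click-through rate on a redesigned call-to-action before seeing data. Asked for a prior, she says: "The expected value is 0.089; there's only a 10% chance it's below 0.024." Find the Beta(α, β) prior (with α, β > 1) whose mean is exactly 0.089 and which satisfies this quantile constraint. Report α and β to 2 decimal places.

With mean 0.089 fixed, write α = 0.089s, β = 0.911s where s = α+β.
Need P(θ < 0.024) = 0.1 under Beta(0.089s, 0.911s). Normal approximation: (q−m)/√(m(1−m)/s) ≈ z_{0.1} = -1.28, so s ≈ 0.089·0.911·(-1.28)²/(0.024−0.089)² = 31.5.
At s = 31.5: P(θ<0.024) ≈ 0.050. Adjusting to match 0.1 gives s ≈ 21.46.
So α = 0.089·21.46 ≈ 1.91, β = 0.911·21.46 ≈ 19.55.

α ≈ 1.91, β ≈ 19.55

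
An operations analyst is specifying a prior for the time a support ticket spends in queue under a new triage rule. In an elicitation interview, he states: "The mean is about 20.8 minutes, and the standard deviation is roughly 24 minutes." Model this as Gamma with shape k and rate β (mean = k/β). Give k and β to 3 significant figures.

k ≈ 0.751, β ≈ 0.0361

For Gamma(k, rate β): mean = k/β, variance = k/β², so CV = 1/√k.
CV = SD/mean = 24/20.8 = 1.154, hence k = 1/CV² = 0.751.
Then β = k/mean = 0.751/20.8 = 0.0361.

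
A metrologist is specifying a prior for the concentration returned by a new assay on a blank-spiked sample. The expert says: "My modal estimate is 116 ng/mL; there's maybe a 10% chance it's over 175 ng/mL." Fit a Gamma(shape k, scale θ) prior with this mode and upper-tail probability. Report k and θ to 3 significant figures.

Gamma(k,θ) with k>1 has mode (k−1)θ, so θ = 116/(k−1).
Need P(X < 175) = 0.9 with θ tied to k this way. Start at k = 2, θ = 116: P(X<175) ≈ 0.445.
Too low — raise k to concentrate. Iterating converges to k ≈ 12.
Then θ = 116/(12−1) ≈ 10.5.

k ≈ 12, θ ≈ 10.5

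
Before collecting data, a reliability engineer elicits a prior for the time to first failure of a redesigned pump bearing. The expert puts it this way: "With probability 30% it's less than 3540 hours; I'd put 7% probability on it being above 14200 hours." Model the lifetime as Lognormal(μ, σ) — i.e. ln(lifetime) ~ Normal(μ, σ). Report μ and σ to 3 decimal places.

μ ≈ 8.536, σ ≈ 0.694

If T ~ Lognormal(μ,σ) then ln T ~ Normal(μ,σ), so the p-quantile of ln T is μ + z_p·σ.
ln(3540) = 8.172 and ln(14200) = 9.561; z_{0.3} = -0.5244, z_{0.93} = 1.476.
σ = (9.561 − 8.172)/(1.476 − (-0.5244)) = 0.694.
μ = 8.172 − (-0.5244)·0.694 = 8.536.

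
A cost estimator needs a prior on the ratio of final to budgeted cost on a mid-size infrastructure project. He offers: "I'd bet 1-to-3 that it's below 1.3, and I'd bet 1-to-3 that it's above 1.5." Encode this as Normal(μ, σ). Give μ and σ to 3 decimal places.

For Normal(μ,σ), the p-quantile is μ + z_p·σ. Here z_{0.25} = -0.6745, z_{0.75} = 0.6745.
So 1.3 = μ − 0.6745σ and 1.5 = μ + 0.6745σ.
Subtracting: σ = (1.5 − 1.3)/(0.6745 − (-0.6745)) = 0.148.
Then μ = 1.3 − (-0.6745)·0.148 = 1.400.

μ = 1.400, σ = 0.148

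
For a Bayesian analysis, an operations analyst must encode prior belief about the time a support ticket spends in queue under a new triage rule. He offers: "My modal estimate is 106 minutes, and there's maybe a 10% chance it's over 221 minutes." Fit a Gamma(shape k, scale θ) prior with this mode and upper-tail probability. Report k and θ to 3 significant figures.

Gamma(k,θ) with k>1 has mode (k−1)θ, so θ = 106/(k−1).
Need P(X < 221) = 0.9 with θ tied to k this way. Start at k = 2, θ = 106: P(X<221) ≈ 0.616.
Too low — raise k to concentrate. Iterating converges to k ≈ 4.56.
Then θ = 106/(4.56−1) ≈ 29.8.

k ≈ 4.56, θ ≈ 29.8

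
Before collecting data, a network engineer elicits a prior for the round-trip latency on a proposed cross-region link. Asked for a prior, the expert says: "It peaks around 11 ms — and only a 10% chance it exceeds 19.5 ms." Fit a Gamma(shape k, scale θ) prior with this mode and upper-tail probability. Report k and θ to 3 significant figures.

Gamma(k,θ) with k>1 has mode (k−1)θ, so θ = 11/(k−1).
Need P(X < 19.5) = 0.9 with θ tied to k this way. Start at k = 2, θ = 11: P(X<19.5) ≈ 0.529.
Too low — raise k to concentrate. Iterating converges to k ≈ 6.8.
Then θ = 11/(6.8−1) ≈ 1.9.

k ≈ 6.8, θ ≈ 1.9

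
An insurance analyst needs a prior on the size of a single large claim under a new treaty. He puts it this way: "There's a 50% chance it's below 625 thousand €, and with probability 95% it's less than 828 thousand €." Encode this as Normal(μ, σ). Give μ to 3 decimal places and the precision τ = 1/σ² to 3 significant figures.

μ = 625.000, τ = 6.57e-05

For Normal(μ,σ), the p-quantile is μ + z_p·σ. Here z_{0.5} = 0, z_{0.95} = 1.645.
So 625 = μ + 0σ and 828 = μ + 1.645σ.
Subtracting: σ = (828 − 625)/(1.645 − (0)) = 123.415.
Then μ = 625 − (0)·123.415 = 625.000.
Precision τ = 1/σ² = 1/123.4² = 6.57e-05.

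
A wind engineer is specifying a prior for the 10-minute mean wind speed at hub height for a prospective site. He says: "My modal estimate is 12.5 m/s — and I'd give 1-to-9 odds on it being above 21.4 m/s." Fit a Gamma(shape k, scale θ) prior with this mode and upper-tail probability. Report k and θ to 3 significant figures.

Gamma(k,θ) with k>1 has mode (k−1)θ, so θ = 12.5/(k−1).
Need P(X < 21.4) = 0.9 with θ tied to k this way. Start at k = 2, θ = 12.5: P(X<21.4) ≈ 0.510.
Too low — raise k to concentrate. Iterating converges to k ≈ 7.55.
Then θ = 12.5/(7.55−1) ≈ 1.91.

k ≈ 7.55, θ ≈ 1.91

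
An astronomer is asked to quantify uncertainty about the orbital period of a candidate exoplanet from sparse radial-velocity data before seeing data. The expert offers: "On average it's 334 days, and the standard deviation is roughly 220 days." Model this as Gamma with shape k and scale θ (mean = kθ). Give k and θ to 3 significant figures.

For Gamma(k, scale θ): mean = kθ, variance = kθ², so CV = 1/√k.
CV = SD/mean = 220/334 = 0.6587, hence k = 1/CV² = 2.3.
Then θ = mean/k = 334/2.3 = 145.

k ≈ 2.3, θ ≈ 145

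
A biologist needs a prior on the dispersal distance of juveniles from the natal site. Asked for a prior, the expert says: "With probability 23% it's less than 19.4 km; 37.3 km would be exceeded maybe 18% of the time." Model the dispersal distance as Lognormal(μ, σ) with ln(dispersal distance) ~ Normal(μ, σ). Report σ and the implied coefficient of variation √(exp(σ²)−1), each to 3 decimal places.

If T ~ Lognormal(μ,σ) then ln T ~ Normal(μ,σ), so the p-quantile of ln T is μ + z_p·σ.
ln(19.4) = 2.965 and ln(37.3) = 3.619; z_{0.23} = -0.7388, z_{0.82} = 0.9154.
σ = (3.619 − 2.965)/(0.9154 − (-0.7388)) = 0.395.
μ = 2.965 − (-0.7388)·0.395 = 3.257.
CV = √(exp(σ²)−1) = √(exp(0.1562)−1) = 0.411.

σ ≈ 0.395, CV ≈ 0.411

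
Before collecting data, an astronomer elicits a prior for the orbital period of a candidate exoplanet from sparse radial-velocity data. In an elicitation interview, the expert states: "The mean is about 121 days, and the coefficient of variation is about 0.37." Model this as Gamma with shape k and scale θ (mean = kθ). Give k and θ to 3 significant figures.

k ≈ 7.3, θ ≈ 16.6

For Gamma(k, scale θ): mean = kθ, variance = kθ², so CV = 1/√k.
CV = 0.37, hence k = 1/CV² = 7.3.
Then θ = mean/k = 121/7.3 = 16.6.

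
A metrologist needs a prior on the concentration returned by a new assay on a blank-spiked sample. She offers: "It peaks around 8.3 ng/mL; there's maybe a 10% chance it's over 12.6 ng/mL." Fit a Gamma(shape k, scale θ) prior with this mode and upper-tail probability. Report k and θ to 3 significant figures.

k ≈ 11.7, θ ≈ 0.776

Gamma(k,θ) with k>1 has mode (k−1)θ, so θ = 8.3/(k−1).
Need P(X < 12.6) = 0.9 with θ tied to k this way. Start at k = 2, θ = 8.3: P(X<12.6) ≈ 0.448.
Too low — raise k to concentrate. Iterating converges to k ≈ 11.7.
Then θ = 8.3/(11.7−1) ≈ 0.776.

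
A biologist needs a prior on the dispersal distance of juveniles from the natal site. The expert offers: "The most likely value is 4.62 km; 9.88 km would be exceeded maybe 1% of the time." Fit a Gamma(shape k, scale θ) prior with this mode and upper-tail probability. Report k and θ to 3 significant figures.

k ≈ 9.39, θ ≈ 0.551

Gamma(k,θ) with k>1 has mode (k−1)θ, so θ = 4.62/(k−1).
Need P(X < 9.88) = 0.99 with θ tied to k this way. Start at k = 2, θ = 4.62: P(X<9.88) ≈ 0.630.
Too low — raise k to concentrate. Iterating converges to k ≈ 9.39.
Then θ = 4.62/(9.39−1) ≈ 0.551.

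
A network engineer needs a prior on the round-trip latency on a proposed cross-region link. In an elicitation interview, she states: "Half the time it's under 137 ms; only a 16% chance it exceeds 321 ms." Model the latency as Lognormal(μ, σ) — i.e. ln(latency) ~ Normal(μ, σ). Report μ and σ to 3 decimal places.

μ ≈ 4.920, σ ≈ 0.856

If T ~ Lognormal(μ,σ) then ln T ~ Normal(μ,σ), so the p-quantile of ln T is μ + z_p·σ.
ln(137) = 4.92 and ln(321) = 5.771; z_{0.5} = 0, z_{0.84} = 0.9945.
σ = (5.771 − 4.92)/(0.9945 − (0)) = 0.856.
μ = 4.92 − (0)·0.856 = 4.920.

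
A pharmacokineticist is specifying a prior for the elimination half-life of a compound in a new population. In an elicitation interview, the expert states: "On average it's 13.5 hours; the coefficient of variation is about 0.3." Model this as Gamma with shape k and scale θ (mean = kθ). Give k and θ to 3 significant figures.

k ≈ 11.1, θ ≈ 1.22

For Gamma(k, scale θ): mean = kθ, variance = kθ², so CV = 1/√k.
CV = 0.3, hence k = 1/CV² = 11.1.
Then θ = mean/k = 13.5/11.1 = 1.22.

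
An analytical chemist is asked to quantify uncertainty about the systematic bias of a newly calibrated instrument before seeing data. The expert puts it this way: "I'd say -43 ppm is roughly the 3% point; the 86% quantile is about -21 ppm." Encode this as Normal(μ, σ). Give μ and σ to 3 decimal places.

μ = -29.026, σ = 7.430

The p-quantile of Normal(μ,σ) is μ + z_p·σ, with z_{0.03} = -1.881 and z_{0.86} = 1.08.
Eliminate σ: μ = (z₂·x₁ − z₁·x₂)/(z₂ − z₁) = (1.08·-43 − (-1.881)·-21)/2.961 = -29.026.
Then σ = (x₂ − x₁)/(z₂ − z₁) = (-21 − -43)/2.961 = 7.430.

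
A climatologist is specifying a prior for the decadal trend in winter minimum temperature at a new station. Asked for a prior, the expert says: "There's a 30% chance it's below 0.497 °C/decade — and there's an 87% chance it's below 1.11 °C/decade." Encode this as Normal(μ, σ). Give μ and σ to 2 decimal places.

For Normal(μ,σ), the p-quantile is μ + z_p·σ. Here z_{0.3} = -0.5244, z_{0.87} = 1.126.
So 0.497 = μ − 0.5244σ and 1.11 = μ + 1.126σ.
Subtracting: σ = (1.11 − 0.497)/(1.126 − (-0.5244)) = 0.37.
Then μ = 0.497 − (-0.5244)·0.37 = 0.69.

μ = 0.69, σ = 0.37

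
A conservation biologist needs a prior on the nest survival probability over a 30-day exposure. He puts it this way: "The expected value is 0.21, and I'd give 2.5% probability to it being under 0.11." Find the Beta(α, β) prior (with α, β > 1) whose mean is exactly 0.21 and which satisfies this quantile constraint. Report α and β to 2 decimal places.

α ≈ 10.49, β ≈ 39.46

With mean 0.21 fixed, write α = 0.21s, β = 0.79s where s = α+β.
Need P(θ < 0.11) = 0.025 under Beta(0.21s, 0.79s). Normal approximation: (q−m)/√(m(1−m)/s) ≈ z_{0.025} = -1.96, so s ≈ 0.21·0.79·(-1.96)²/(0.11−0.21)² = 63.7.
At s = 63.7: P(θ<0.11) ≈ 0.013. Adjusting to match 0.025 gives s ≈ 49.95.
So α = 0.21·49.95 ≈ 10.49, β = 0.79·49.95 ≈ 39.46.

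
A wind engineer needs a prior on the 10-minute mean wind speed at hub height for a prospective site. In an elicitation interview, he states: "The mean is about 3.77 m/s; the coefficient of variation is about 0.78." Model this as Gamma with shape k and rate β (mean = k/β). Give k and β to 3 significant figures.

For Gamma(k, rate β): mean = k/β, variance = k/β², so CV = 1/√k.
CV = 0.78, hence k = 1/CV² = 1.64.
Then β = k/mean = 1.64/3.77 = 0.436.

k ≈ 1.64, β ≈ 0.436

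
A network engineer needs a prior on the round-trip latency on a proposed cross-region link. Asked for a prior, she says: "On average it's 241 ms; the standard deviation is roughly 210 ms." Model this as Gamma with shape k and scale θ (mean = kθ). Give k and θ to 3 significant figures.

k ≈ 1.32, θ ≈ 183

For Gamma(k, scale θ): mean = kθ, variance = kθ², so CV = 1/√k.
CV = SD/mean = 210/241 = 0.8714, hence k = 1/CV² = 1.32.
Then θ = mean/k = 241/1.32 = 183.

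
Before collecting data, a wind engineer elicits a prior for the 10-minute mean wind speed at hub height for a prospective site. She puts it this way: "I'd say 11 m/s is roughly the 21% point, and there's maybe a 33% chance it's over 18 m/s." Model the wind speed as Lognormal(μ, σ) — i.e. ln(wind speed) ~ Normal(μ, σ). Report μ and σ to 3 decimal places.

If T ~ Lognormal(μ,σ) then ln T ~ Normal(μ,σ), so the p-quantile of ln T is μ + z_p·σ.
ln(11) = 2.398 and ln(18) = 2.89; z_{0.21} = -0.8064, z_{0.67} = 0.4399.
σ = (2.89 − 2.398)/(0.4399 − (-0.8064)) = 0.395.
μ = 2.398 − (-0.8064)·0.395 = 2.717.

μ ≈ 2.717, σ ≈ 0.395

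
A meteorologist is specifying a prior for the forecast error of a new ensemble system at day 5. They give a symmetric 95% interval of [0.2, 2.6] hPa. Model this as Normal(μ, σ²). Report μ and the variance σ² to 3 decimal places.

A symmetric 95% interval runs μ ± z·σ with z = 1.96.
Half-width = 1.2, so σ = 1.2/1.96 = 0.6123 and σ² = 0.375.
μ is the interval midpoint, 1.400.

μ = 1.400, σ² = 0.375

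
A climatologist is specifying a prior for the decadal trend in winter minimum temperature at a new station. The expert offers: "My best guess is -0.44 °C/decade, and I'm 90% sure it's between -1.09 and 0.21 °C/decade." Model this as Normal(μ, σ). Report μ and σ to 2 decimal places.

A symmetric 90% interval runs μ ± z·σ with z = 1.645.
Half-width = 0.65, so σ = 0.65/1.645 = 0.40.
μ is the stated best guess, -0.44.

μ = -0.44, σ = 0.40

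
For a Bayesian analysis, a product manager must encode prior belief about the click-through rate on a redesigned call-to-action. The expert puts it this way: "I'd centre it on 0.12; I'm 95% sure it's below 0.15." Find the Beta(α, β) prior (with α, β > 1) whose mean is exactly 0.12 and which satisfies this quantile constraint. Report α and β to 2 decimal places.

α ≈ 41.24, β ≈ 302.44

With mean 0.12 fixed, write α = 0.12s, β = 0.88s where s = α+β.
Need P(θ < 0.15) = 0.95 under Beta(0.12s, 0.88s). Normal approximation: (q−m)/√(m(1−m)/s) ≈ z_{0.95} = 1.64, so s ≈ 0.12·0.88·(1.64)²/(0.15−0.12)² = 317.5.
At s = 317.5: P(θ<0.15) ≈ 0.943. Adjusting to match 0.95 gives s ≈ 343.68.
So α = 0.12·343.68 ≈ 41.24, β = 0.88·343.68 ≈ 302.44.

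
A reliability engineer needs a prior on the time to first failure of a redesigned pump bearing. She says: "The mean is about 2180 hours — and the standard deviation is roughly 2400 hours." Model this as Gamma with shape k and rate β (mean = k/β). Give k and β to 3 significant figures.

For Gamma(k, rate β): mean = k/β, variance = k/β², so CV = 1/√k.
CV = SD/mean = 2400/2180 = 1.101, hence k = 1/CV² = 0.825.
Then β = k/mean = 0.825/2180 = 0.000378.

k ≈ 0.825, β ≈ 0.000378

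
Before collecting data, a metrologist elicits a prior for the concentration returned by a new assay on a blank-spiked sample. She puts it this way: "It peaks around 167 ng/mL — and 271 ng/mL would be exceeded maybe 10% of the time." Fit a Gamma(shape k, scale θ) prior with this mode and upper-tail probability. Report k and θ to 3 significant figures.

Gamma(k,θ) with k>1 has mode (k−1)θ, so θ = 167/(k−1).
Need P(X < 271) = 0.9 with θ tied to k this way. Start at k = 2, θ = 167: P(X<271) ≈ 0.482.
Too low — raise k to concentrate. Iterating converges to k ≈ 9.03.
Then θ = 167/(9.03−1) ≈ 20.8.

k ≈ 9.03, θ ≈ 20.8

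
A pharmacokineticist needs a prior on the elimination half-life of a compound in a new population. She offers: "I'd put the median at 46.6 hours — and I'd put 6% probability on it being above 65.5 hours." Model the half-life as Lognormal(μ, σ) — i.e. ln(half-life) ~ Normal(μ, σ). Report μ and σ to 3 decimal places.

If T ~ Lognormal(μ,σ) then ln T ~ Normal(μ,σ), so the p-quantile of ln T is μ + z_p·σ.
ln(46.6) = 3.842 and ln(65.5) = 4.182; z_{0.5} = 0, z_{0.94} = 1.555.
σ = (4.182 − 3.842)/(1.555 − (0)) = 0.219.
μ = 3.842 − (0)·0.219 = 3.842.

μ ≈ 3.842, σ ≈ 0.219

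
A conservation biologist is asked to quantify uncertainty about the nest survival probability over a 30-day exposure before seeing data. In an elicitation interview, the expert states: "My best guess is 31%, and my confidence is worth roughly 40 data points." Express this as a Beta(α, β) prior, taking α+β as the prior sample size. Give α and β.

Under the effective-sample-size interpretation, Beta(α, β) has prior mean α/(α+β) and prior sample size α+β.
So α+β = 40 and α/(α+β) = 0.31, giving α = 0.31·40 = 12.4 and β = 40 − 12.4 = 27.6.

α = 12.4, β = 27.6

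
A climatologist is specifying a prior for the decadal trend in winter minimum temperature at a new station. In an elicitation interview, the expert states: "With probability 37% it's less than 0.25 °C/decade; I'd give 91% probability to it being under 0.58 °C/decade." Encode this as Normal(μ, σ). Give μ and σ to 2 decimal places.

μ = 0.32, σ = 0.20

The p-quantile of Normal(μ,σ) is μ + z_p·σ, with z_{0.37} = -0.3319 and z_{0.91} = 1.341.
Eliminate σ: μ = (z₂·x₁ − z₁·x₂)/(z₂ − z₁) = (1.341·0.25 − (-0.3319)·0.58)/1.673 = 0.32.
Then σ = (x₂ − x₁)/(z₂ − z₁) = (0.58 − 0.25)/1.673 = 0.20.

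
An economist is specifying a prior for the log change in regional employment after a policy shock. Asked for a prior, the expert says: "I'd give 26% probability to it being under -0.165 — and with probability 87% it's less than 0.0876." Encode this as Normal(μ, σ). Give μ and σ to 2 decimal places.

μ = -0.07, σ = 0.14

The p-quantile of Normal(μ,σ) is μ + z_p·σ, with z_{0.26} = -0.6433 and z_{0.87} = 1.126.
Eliminate σ: μ = (z₂·x₁ − z₁·x₂)/(z₂ − z₁) = (1.126·-0.165 − (-0.6433)·0.0876)/1.77 = -0.07.
Then σ = (x₂ − x₁)/(z₂ − z₁) = (0.0876 − -0.165)/1.77 = 0.14.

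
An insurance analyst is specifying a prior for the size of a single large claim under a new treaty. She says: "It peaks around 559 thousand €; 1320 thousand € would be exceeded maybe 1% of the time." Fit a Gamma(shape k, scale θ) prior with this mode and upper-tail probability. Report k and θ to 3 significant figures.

k ≈ 7.44, θ ≈ 86.9

Gamma(k,θ) with k>1 has mode (k−1)θ, so θ = 559/(k−1).
Need P(X < 1320) = 0.99 with θ tied to k this way. Start at k = 2, θ = 559: P(X<1320) ≈ 0.683.
Too low — raise k to concentrate. Iterating converges to k ≈ 7.44.
Then θ = 559/(7.44−1) ≈ 86.9.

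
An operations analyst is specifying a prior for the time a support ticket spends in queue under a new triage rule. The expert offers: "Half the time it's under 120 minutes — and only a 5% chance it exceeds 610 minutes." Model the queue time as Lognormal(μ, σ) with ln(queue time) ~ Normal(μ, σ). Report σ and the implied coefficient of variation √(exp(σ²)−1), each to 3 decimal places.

If T ~ Lognormal(μ,σ) then ln T ~ Normal(μ,σ), so the p-quantile of ln T is μ + z_p·σ.
ln(120) = 4.787 and ln(610) = 6.413; z_{0.5} = 0, z_{0.95} = 1.645.
σ = (6.413 − 4.787)/(1.645 − (0)) = 0.989.
μ = 4.787 − (0)·0.989 = 4.787.
CV = √(exp(σ²)−1) = √(exp(0.9772)−1) = 1.287.

σ ≈ 0.989, CV ≈ 1.287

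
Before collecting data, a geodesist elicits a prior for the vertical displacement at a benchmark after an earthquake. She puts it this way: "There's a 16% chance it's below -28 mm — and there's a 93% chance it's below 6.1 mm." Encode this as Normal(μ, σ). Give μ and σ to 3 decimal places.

For Normal(μ,σ), the p-quantile is μ + z_p·σ. Here z_{0.16} = -0.9945, z_{0.93} = 1.476.
So -28 = μ − 0.9945σ and 6.1 = μ + 1.476σ.
Subtracting: σ = (6.1 − -28)/(1.476 − (-0.9945)) = 13.804.
Then μ = -28 − (-0.9945)·13.804 = -14.272.

μ = -14.272, σ = 13.804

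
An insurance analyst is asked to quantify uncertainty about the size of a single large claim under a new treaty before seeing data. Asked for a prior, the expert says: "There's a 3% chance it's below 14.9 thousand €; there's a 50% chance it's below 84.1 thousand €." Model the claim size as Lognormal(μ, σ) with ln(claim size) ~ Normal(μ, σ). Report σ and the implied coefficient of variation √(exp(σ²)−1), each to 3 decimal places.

σ ≈ 0.920, CV ≈ 1.154

If T ~ Lognormal(μ,σ) then ln T ~ Normal(μ,σ), so the p-quantile of ln T is μ + z_p·σ.
ln(14.9) = 2.701 and ln(84.1) = 4.432; z_{0.03} = -1.881, z_{0.5} = 0.
σ = (4.432 − 2.701)/(0 − (-1.881)) = 0.920.
μ = 2.701 − (-1.881)·0.920 = 4.432.
CV = √(exp(σ²)−1) = √(exp(0.8467)−1) = 1.154.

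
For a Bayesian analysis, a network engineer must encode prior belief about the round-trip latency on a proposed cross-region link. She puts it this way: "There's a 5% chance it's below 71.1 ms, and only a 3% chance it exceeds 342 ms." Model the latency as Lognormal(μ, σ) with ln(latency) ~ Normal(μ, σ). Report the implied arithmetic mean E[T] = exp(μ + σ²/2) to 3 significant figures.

If T ~ Lognormal(μ,σ) then ln T ~ Normal(μ,σ), so the p-quantile of ln T is μ + z_p·σ.
ln(71.1) = 4.264 and ln(342) = 5.835; z_{0.05} = -1.645, z_{0.97} = 1.881.
σ = (5.835 − 4.264)/(1.881 − (-1.645)) = 0.446.
μ = 4.264 − (-1.645)·0.446 = 4.997.
E[T] = exp(μ + σ²/2) = exp(4.997 + 0.0992) = 163 ms.

E[T] ≈ 163 ms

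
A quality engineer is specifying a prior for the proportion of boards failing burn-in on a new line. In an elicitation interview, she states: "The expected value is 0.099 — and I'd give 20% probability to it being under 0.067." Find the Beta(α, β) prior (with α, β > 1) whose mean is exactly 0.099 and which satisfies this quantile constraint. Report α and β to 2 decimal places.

α ≈ 6.34, β ≈ 57.67

With mean 0.099 fixed, write α = 0.099s, β = 0.901s where s = α+β.
Need P(θ < 0.067) = 0.2 under Beta(0.099s, 0.901s). Normal approximation: (q−m)/√(m(1−m)/s) ≈ z_{0.2} = -0.842, so s ≈ 0.099·0.901·(-0.842)²/(0.067−0.099)² = 61.7.
At s = 61.7: P(θ<0.067) ≈ 0.206. Adjusting to match 0.2 gives s ≈ 64.01.
So α = 0.099·64.01 ≈ 6.34, β = 0.901·64.01 ≈ 57.67.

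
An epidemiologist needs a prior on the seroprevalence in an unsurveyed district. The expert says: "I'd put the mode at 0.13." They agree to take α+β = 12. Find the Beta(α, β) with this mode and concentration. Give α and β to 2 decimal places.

For α,β > 1 the Beta mode is (α−1)/(α+β−2). With α+β = 12, the mode is (α−1)/10.
Set (α−1)/10 = 0.13 → α = 1 + 0.13·10 = 2.30.
β = 12 − α = 9.70.

α = 2.30, β = 9.70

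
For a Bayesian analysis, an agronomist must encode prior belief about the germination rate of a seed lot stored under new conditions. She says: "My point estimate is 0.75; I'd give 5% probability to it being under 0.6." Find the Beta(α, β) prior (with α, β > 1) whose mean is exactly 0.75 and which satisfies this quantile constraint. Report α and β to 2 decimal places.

With mean 0.75 fixed, write α = 0.75s, β = 0.25s where s = α+β.
Need P(θ < 0.6) = 0.05 under Beta(0.75s, 0.25s). Normal approximation: (q−m)/√(m(1−m)/s) ≈ z_{0.05} = -1.64, so s ≈ 0.75·0.25·(-1.64)²/(0.6−0.75)² = 22.5.
At s = 22.5: P(θ<0.6) ≈ 0.059. Adjusting to match 0.05 gives s ≈ 25.22.
So α = 0.75·25.22 ≈ 18.92, β = 0.25·25.22 ≈ 6.31.

α ≈ 18.92, β ≈ 6.31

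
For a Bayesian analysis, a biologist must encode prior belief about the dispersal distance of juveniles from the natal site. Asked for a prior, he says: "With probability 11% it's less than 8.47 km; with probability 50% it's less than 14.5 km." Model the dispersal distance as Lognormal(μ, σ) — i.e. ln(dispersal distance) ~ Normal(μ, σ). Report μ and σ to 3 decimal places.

μ ≈ 2.674, σ ≈ 0.438

If T ~ Lognormal(μ,σ) then ln T ~ Normal(μ,σ), so the p-quantile of ln T is μ + z_p·σ.
ln(8.47) = 2.137 and ln(14.5) = 2.674; z_{0.11} = -1.227, z_{0.5} = 0.
σ = (2.674 − 2.137)/(0 − (-1.227)) = 0.438.
μ = 2.137 − (-1.227)·0.438 = 2.674.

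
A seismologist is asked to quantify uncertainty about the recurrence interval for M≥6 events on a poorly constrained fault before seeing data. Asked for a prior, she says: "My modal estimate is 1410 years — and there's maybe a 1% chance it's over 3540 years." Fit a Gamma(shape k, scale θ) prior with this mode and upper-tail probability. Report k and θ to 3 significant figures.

k ≈ 6.53, θ ≈ 255

Gamma(k,θ) with k>1 has mode (k−1)θ, so θ = 1410/(k−1).
Need P(X < 3540) = 0.99 with θ tied to k this way. Start at k = 2, θ = 1410: P(X<3540) ≈ 0.715.
Too low — raise k to concentrate. Iterating converges to k ≈ 6.53.
Then θ = 1410/(6.53−1) ≈ 255.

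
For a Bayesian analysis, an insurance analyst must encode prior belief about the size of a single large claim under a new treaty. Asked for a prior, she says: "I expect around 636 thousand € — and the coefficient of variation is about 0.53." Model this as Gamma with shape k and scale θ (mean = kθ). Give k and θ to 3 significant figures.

k ≈ 3.56, θ ≈ 179

For Gamma(k, scale θ): mean = kθ, variance = kθ², so CV = 1/√k.
CV = 0.53, hence k = 1/CV² = 3.56.
Then θ = mean/k = 636/3.56 = 179.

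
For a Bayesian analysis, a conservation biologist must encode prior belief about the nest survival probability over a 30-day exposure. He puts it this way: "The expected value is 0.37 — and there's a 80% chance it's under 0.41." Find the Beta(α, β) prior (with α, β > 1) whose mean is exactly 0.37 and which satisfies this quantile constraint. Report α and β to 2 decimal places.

α ≈ 37.73, β ≈ 64.25

With mean 0.37 fixed, write α = 0.37s, β = 0.63s where s = α+β.
Need P(θ < 0.41) = 0.8 under Beta(0.37s, 0.63s). Normal approximation: (q−m)/√(m(1−m)/s) ≈ z_{0.8} = 0.842, so s ≈ 0.37·0.63·(0.842)²/(0.41−0.37)² = 103.2.
At s = 103.2: P(θ<0.41) ≈ 0.801. Adjusting to match 0.8 gives s ≈ 101.99.
So α = 0.37·101.99 ≈ 37.73, β = 0.63·101.99 ≈ 64.25.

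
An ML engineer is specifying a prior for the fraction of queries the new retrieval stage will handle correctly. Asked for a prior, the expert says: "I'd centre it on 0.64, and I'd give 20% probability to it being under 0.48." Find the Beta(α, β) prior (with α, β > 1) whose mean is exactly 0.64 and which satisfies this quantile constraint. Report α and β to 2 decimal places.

α ≈ 3.90, β ≈ 2.20

With mean 0.64 fixed, write α = 0.64s, β = 0.36s where s = α+β.
Need P(θ < 0.48) = 0.2 under Beta(0.64s, 0.36s). Normal approximation: (q−m)/√(m(1−m)/s) ≈ z_{0.2} = -0.842, so s ≈ 0.64·0.36·(-0.842)²/(0.48−0.64)² = 6.4.
At s = 6.4: P(θ<0.48) ≈ 0.195. Adjusting to match 0.2 gives s ≈ 6.10.
So α = 0.64·6.10 ≈ 3.90, β = 0.36·6.10 ≈ 2.20.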